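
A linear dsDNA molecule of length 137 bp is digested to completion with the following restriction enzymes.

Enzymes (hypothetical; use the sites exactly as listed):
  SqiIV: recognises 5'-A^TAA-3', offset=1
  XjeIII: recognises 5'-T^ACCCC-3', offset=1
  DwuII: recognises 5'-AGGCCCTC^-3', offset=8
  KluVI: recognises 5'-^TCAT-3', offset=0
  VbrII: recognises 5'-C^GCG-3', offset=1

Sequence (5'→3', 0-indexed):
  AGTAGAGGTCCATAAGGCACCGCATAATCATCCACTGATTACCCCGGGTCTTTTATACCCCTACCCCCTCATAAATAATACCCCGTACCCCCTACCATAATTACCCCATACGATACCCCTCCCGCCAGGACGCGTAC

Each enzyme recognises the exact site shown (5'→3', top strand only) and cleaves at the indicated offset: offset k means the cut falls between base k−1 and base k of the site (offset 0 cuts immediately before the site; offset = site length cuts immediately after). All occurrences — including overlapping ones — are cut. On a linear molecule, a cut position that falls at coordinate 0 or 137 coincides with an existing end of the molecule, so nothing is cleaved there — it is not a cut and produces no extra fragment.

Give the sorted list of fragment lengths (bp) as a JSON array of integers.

[3,3,4,4,5,6,6,6,7,11,12,12,12,13,16,17]

Per-enzyme occurrences:
  SqiIV (ATAA, off=1): starts [11, 23, 70, 74, 96] → cuts [12, 24, 71, 75, 97]
  XjeIII (TACCCC, off=1): starts [39, 55, 61, 78, 85, 101, 113] → cuts [40, 56, 62, 79, 86, 102, 114]
  DwuII (AGGCCCTC, off=8): no sites
  KluVI (TCAT, off=0): starts [27, 68] → cuts [27, 68]
  VbrII (CGCG, off=1): starts [130] → cuts [131]

All cut coordinates (distinct, sorted): [12, 24, 27, 40, 56, 62, 68, 71, 75, 79, 86, 97, 102, 114, 131]

Fragment lengths:
  [0,12): 12 bp
  [12,24): 12 bp
  [24,27): 3 bp
  [27,40): 13 bp
  [40,56): 16 bp
  [56,62): 6 bp
  [62,68): 6 bp
  [68,71): 3 bp
  [71,75): 4 bp
  [75,79): 4 bp
  [79,86): 7 bp
  [86,97): 11 bp
  [97,102): 5 bp
  [102,114): 12 bp
  [114,131): 17 bp
  [131,137): 6 bp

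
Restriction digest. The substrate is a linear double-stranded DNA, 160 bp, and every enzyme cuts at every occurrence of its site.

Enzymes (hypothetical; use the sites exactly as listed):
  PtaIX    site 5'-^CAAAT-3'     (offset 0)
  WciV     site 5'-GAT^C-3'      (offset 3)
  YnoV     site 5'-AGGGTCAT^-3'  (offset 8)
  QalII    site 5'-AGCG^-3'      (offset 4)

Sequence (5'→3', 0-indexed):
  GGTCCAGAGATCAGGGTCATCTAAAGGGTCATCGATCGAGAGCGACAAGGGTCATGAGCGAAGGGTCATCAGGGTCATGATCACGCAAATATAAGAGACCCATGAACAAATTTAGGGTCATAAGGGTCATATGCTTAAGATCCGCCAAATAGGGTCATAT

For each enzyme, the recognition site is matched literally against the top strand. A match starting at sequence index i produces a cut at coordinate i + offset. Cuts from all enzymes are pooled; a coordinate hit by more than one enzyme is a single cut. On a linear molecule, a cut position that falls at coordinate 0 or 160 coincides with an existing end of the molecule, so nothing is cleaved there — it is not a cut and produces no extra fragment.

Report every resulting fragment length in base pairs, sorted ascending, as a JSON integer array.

[2,3,4,4,4,5,8,9,9,9,9,11,11,11,12,13,15,21]

Scan for sites:
  PtaIX CAAAT/0: at [85, 106, 145] ⇒ [85, 106, 145]
  WciV GATC/3: at [8, 33, 78, 138] ⇒ [11, 36, 81, 141]
  YnoV AGGGTCAT/8: at [12, 24, 47, 61, 70, 113, 122, 150] ⇒ [20, 32, 55, 69, 78, 121, 130, 158]
  QalII AGCG/4: at [40, 56] ⇒ [44, 60]

All cut coordinates (distinct, sorted): [11, 20, 32, 36, 44, 55, 60, 69, 78, 81, 85, 106, 121, 130, 141, 145, 158]

Fragments:
  [0,11): 11 bp
  [11,20): 9 bp
  [20,32): 12 bp
  [32,36): 4 bp
  [36,44): 8 bp
  [44,55): 11 bp
  [55,60): 5 bp
  [60,69): 9 bp
  [69,78): 9 bp
  [78,81): 3 bp
  [81,85): 4 bp
  [85,106): 21 bp
  [106,121): 15 bp
  [121,130): 9 bp
  [130,141): 11 bp
  [141,145): 4 bp
  [145,158): 13 bp
  [158,160): 2 bp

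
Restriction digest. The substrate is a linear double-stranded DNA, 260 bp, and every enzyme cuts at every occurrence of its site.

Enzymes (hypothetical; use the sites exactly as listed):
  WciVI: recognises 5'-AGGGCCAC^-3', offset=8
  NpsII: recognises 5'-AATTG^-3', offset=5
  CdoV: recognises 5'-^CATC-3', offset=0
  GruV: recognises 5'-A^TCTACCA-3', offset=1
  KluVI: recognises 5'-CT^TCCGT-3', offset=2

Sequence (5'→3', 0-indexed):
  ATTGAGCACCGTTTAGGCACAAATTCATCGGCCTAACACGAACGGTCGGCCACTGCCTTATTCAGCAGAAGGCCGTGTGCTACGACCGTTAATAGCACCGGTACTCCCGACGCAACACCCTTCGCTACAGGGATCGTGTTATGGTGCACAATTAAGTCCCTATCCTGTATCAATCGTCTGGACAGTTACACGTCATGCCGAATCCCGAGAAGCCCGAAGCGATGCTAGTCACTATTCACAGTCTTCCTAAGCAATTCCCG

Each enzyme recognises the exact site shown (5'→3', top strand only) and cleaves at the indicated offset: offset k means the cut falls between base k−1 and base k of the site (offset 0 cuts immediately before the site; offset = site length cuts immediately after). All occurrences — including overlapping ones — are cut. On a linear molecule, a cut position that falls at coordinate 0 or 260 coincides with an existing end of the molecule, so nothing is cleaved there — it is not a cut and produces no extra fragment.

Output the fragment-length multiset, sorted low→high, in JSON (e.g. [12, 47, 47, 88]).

Site scan:
  WciVI (AGGGCCAC, off=8): no sites
  NpsII (AATTG, off=5): no sites
  CdoV CATC/0: at [25] ⇒ [25]
  GruV (ATCTACCA, off=1): no sites
  KluVI (CTTCCGT, off=2): no sites

All cut coordinates (distinct, sorted): [25]

Fragments:
  [0,25): 25 bp
  [25,260): 235 bp

[25,235]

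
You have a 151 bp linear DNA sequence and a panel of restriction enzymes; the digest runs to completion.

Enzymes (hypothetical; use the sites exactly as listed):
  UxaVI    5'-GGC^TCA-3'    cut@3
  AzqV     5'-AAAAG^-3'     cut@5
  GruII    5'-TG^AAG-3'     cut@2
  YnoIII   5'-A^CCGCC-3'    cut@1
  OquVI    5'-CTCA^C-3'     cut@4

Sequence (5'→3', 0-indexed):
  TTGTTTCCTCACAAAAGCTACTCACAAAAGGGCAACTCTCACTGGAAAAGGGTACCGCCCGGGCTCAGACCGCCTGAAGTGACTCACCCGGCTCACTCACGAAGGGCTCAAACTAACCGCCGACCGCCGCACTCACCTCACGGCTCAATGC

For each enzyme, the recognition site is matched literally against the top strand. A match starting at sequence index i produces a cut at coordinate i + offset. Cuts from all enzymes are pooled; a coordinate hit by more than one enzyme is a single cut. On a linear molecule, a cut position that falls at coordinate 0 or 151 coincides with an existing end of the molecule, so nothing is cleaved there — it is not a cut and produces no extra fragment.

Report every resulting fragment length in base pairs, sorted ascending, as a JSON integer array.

Scan for sites:
  UxaVI GGCTCA/3: at [61, 89, 104, 141] ⇒ [64, 92, 107, 144]
  AzqV AAAAG/5: at [12, 25, 45] ⇒ [17, 30, 50]
  GruII TGAAG/2: at [74] ⇒ [76]
  YnoIII ACCGCC/1: at [53, 68, 115, 122] ⇒ [54, 69, 116, 123]
  OquVI CTCAC/4: at [7, 20, 37, 82, 91, 95, 131, 136] ⇒ [11, 24, 41, 86, 95, 99, 135, 140]

Pooled cuts: [11, 17, 24, 30, 41, 50, 54, 64, 69, 76, 86, 92, 95, 99, 107, 116, 123, 135, 140, 144]

Fragments:
  [0,11): 11 bp
  [11,17): 6 bp
  [17,24): 7 bp
  [24,30): 6 bp
  [30,41): 11 bp
  [41,50): 9 bp
  [50,54): 4 bp
  [54,64): 10 bp
  [64,69): 5 bp
  [69,76): 7 bp
  [76,86): 10 bp
  [86,92): 6 bp
  [92,95): 3 bp
  [95,99): 4 bp
  [99,107): 8 bp
  [107,116): 9 bp
  [116,123): 7 bp
  [123,135): 12 bp
  [135,140): 5 bp
  [140,144): 4 bp
  [144,151): 7 bp

[3,4,4,4,5,5,6,6,6,7,7,7,7,8,9,9,10,10,11,11,12]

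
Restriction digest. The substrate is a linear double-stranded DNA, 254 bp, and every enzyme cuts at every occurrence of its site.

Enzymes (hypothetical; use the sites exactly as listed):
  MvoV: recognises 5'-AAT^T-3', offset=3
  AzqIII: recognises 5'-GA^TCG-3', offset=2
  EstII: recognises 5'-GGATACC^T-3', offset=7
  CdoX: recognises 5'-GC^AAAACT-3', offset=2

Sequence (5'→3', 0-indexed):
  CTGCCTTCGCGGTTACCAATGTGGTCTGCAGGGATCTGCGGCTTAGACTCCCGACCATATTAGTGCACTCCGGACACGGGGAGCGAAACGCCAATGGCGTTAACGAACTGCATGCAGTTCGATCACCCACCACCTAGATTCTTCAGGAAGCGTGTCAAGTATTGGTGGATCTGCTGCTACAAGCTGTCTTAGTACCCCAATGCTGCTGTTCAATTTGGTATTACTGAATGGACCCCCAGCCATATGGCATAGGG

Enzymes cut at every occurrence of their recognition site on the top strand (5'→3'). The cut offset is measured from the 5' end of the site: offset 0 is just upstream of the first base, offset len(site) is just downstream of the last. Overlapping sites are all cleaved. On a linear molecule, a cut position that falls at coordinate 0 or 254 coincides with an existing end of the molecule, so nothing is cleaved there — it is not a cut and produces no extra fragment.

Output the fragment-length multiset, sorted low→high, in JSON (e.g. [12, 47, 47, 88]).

[40,214]

Scan for sites:
  MvoV AATT/3: at [211] ⇒ [214]
  AzqIII (GATCG, off=2): no sites
  EstII (GGATACCT, off=7): no sites
  CdoX (GCAAAACT, off=2): no sites

Pooled cuts: [214]

Fragments:
  [0,214): 214 bp
  [214,254): 40 bp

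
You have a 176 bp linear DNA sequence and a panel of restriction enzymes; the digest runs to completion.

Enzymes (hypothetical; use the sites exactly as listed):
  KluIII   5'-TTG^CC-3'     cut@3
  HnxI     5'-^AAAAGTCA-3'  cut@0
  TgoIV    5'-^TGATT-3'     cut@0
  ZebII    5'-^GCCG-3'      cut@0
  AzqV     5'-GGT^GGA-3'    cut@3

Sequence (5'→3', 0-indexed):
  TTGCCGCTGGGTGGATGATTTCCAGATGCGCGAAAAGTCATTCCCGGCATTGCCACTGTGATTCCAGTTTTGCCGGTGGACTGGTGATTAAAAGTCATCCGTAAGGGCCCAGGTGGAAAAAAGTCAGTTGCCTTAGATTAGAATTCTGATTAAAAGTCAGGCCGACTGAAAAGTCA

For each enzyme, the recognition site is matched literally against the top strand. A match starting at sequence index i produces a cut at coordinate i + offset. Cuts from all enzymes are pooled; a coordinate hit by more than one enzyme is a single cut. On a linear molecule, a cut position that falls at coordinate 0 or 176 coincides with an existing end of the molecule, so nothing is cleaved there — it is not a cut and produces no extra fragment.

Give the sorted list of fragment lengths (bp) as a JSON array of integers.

Site scan:
  KluIII TTGCC/3: at [0, 49, 69, 127] ⇒ [3, 52, 72, 130]
  HnxI AAAAGTCA/0: at [32, 89, 118, 151, 168] ⇒ [32, 89, 118, 151, 168]
  TgoIV TGATT/0: at [15, 58, 84, 146] ⇒ [15, 58, 84, 146]
  ZebII GCCG/0: at [2, 71, 160] ⇒ [2, 71, 160]
  AzqV GGTGGA/3: at [9, 74, 111] ⇒ [12, 77, 114]

All cut coordinates (distinct, sorted): [2, 3, 12, 15, 32, 52, 58, 71, 72, 77, 84, 89, 114, 118, 130, 146, 151, 160, 168]

Fragment lengths:
  [0,2): 2 bp
  [2,3): 1 bp
  [3,12): 9 bp
  [12,15): 3 bp
  [15,32): 17 bp
  [32,52): 20 bp
  [52,58): 6 bp
  [58,71): 13 bp
  [71,72): 1 bp
  [72,77): 5 bp
  [77,84): 7 bp
  [84,89): 5 bp
  [89,114): 25 bp
  [114,118): 4 bp
  [118,130): 12 bp
  [130,146): 16 bp
  [146,151): 5 bp
  [151,160): 9 bp
  [160,168): 8 bp
  [168,176): 8 bp

[1,1,2,3,4,5,5,5,6,7,8,8,9,9,12,13,16,17,20,25]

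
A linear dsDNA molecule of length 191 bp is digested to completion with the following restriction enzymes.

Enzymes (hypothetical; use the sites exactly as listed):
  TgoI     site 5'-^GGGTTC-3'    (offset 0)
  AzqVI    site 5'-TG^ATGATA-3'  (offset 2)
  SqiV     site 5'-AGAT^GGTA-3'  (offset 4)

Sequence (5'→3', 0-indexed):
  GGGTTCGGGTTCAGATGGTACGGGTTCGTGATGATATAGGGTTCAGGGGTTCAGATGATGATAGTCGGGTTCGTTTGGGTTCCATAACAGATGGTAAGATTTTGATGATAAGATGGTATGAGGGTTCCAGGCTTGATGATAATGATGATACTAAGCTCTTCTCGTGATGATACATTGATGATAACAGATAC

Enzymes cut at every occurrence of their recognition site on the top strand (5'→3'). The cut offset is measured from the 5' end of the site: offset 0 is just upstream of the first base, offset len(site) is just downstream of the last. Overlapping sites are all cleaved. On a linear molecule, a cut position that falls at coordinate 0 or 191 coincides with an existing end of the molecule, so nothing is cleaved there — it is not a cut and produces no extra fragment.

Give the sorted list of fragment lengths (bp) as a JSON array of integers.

[5,6,7,8,8,9,9,9,10,10,10,11,11,12,14,14,16,22]

Site scan:
  TgoI GGGTTC/0: at [0, 6, 21, 38, 46, 66, 76, 121] ⇒ [6, 21, 38, 46, 66, 76, 121] (position 0 is a terminus of the linear molecule — no cut)
  AzqVI TGATGATA/2: at [28, 55, 102, 133, 142, 164, 175] ⇒ [30, 57, 104, 135, 144, 166, 177]
  SqiV AGATGGTA/4: at [12, 88, 110] ⇒ [16, 92, 114]

All cut coordinates (distinct, sorted): [6, 16, 21, 30, 38, 46, 57, 66, 76, 92, 104, 114, 121, 135, 144, 166, 177]

Fragment lengths:
  [0,6): 6 bp
  [6,16): 10 bp
  [16,21): 5 bp
  [21,30): 9 bp
  [30,38): 8 bp
  [38,46): 8 bp
  [46,57): 11 bp
  [57,66): 9 bp
  [66,76): 10 bp
  [76,92): 16 bp
  [92,104): 12 bp
  [104,114): 10 bp
  [114,121): 7 bp
  [121,135): 14 bp
  [135,144): 9 bp
  [144,166): 22 bp
  [166,177): 11 bp
  [177,191): 14 bp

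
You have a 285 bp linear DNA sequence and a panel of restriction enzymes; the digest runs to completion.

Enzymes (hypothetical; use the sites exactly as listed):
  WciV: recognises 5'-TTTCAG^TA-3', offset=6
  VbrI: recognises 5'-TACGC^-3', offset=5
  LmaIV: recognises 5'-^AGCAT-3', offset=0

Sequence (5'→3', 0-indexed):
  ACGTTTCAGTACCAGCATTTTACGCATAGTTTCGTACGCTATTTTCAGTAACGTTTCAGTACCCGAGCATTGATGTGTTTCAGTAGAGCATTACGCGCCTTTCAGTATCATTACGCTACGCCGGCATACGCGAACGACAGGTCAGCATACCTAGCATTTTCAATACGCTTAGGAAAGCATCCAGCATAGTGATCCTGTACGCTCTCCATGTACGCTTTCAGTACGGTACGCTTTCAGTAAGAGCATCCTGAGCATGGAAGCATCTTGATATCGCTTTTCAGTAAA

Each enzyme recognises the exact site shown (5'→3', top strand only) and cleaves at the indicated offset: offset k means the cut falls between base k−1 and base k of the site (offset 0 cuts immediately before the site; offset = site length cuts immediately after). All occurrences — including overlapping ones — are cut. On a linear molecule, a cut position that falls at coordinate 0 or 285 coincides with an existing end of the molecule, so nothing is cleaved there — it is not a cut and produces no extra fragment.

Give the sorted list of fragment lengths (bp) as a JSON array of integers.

Per-enzyme occurrences:
  WciV TTTCAGTA/6: at [3, 42, 53, 77, 99, 215, 231, 275] ⇒ [9, 48, 59, 83, 105, 221, 237, 281]
  VbrI TACGC/5: at [20, 34, 91, 111, 116, 126, 163, 197, 210, 226] ⇒ [25, 39, 96, 116, 121, 131, 168, 202, 215, 231]
  LmaIV AGCAT/0: at [13, 65, 86, 143, 152, 175, 182, 241, 250, 258] ⇒ [13, 65, 86, 143, 152, 175, 182, 241, 250, 258]

Pooled cuts: [9, 13, 25, 39, 48, 59, 65, 83, 86, 96, 105, 116, 121, 131, 143, 152, 168, 175, 182, 202, 215, 221, 231, 237, 241, 250, 258, 281]

Fragments:
  [0,9): 9 bp
  [9,13): 4 bp
  [13,25): 12 bp
  [25,39): 14 bp
  [39,48): 9 bp
  [48,59): 11 bp
  [59,65): 6 bp
  [65,83): 18 bp
  [83,86): 3 bp
  [86,96): 10 bp
  [96,105): 9 bp
  [105,116): 11 bp
  [116,121): 5 bp
  [121,131): 10 bp
  [131,143): 12 bp
  [143,152): 9 bp
  [152,168): 16 bp
  [168,175): 7 bp
  [175,182): 7 bp
  [182,202): 20 bp
  [202,215): 13 bp
  [215,221): 6 bp
  [221,231): 10 bp
  [231,237): 6 bp
  [237,241): 4 bp
  [241,250): 9 bp
  [250,258): 8 bp
  [258,281): 23 bp
  [281,285): 4 bp

[3,4,4,4,5,6,6,6,7,7,8,9,9,9,9,9,10,10,10,11,11,12,12,13,14,16,18,20,23]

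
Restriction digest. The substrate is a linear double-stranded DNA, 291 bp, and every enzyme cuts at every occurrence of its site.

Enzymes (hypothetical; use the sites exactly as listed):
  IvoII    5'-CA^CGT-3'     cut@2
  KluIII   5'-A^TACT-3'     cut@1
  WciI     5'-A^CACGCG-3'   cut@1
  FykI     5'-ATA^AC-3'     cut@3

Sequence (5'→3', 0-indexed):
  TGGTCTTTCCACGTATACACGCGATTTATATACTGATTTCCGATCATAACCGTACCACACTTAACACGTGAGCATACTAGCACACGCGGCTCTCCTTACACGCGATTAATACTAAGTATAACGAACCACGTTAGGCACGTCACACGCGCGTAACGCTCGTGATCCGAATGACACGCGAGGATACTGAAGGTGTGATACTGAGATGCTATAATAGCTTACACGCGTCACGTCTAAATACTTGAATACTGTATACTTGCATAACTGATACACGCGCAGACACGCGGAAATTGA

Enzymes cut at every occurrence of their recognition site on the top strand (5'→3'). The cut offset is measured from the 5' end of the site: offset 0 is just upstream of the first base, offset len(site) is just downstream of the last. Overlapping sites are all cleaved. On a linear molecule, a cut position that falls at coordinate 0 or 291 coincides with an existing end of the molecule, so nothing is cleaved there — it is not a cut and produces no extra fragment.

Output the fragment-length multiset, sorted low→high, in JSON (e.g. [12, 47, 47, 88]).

Site scan:
  IvoII CACGT/2: at [9, 64, 126, 135, 225] ⇒ [11, 66, 128, 137, 227]
  KluIII ATACT/1: at [29, 73, 108, 180, 194, 234, 242, 249] ⇒ [30, 74, 109, 181, 195, 235, 243, 250]
  WciI ACACGCG/1: at [16, 81, 97, 141, 170, 217, 266, 276] ⇒ [17, 82, 98, 142, 171, 218, 267, 277]
  FykI ATAAC/3: at [45, 117, 257] ⇒ [48, 120, 260]

All cut coordinates (distinct, sorted): [11, 17, 30, 48, 66, 74, 82, 98, 109, 120, 128, 137, 142, 171, 181, 195, 218, 227, 235, 243, 250, 260, 267, 277]

Fragments:
  [0,11): 11 bp
  [11,17): 6 bp
  [17,30): 13 bp
  [30,48): 18 bp
  [48,66): 18 bp
  [66,74): 8 bp
  [74,82): 8 bp
  [82,98): 16 bp
  [98,109): 11 bp
  [109,120): 11 bp
  [120,128): 8 bp
  [128,137): 9 bp
  [137,142): 5 bp
  [142,171): 29 bp
  [171,181): 10 bp
  [181,195): 14 bp
  [195,218): 23 bp
  [218,227): 9 bp
  [227,235): 8 bp
  [235,243): 8 bp
  [243,250): 7 bp
  [250,260): 10 bp
  [260,267): 7 bp
  [267,277): 10 bp
  [277,291): 14 bp

[5,6,7,7,8,8,8,8,8,9,9,10,10,10,11,11,11,13,14,14,16,18,18,23,29]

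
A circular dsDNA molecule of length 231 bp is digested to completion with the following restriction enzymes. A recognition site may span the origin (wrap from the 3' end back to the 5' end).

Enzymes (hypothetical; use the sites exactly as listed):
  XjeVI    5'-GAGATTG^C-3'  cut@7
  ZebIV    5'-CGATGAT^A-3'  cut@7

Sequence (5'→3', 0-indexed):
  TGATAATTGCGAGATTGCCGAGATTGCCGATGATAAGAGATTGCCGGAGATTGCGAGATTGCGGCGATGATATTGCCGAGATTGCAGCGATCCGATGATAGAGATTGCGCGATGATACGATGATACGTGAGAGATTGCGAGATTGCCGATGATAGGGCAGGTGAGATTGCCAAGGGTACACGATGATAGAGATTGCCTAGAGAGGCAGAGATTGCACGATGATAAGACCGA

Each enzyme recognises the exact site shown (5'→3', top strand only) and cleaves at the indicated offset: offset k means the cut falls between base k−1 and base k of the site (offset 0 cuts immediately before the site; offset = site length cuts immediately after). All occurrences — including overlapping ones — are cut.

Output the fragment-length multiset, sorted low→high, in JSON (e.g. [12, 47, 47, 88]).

[8,8,8,8,8,8,8,9,9,9,9,10,10,12,13,13,13,15,16,18,19]

Scan for sites:
  XjeVI GAGATTGC/7: at [10, 19, 36, 46, 54, 77, 100, 130, 138, 162, 188, 207] ⇒ [17, 26, 43, 53, 61, 84, 107, 137, 145, 169, 195, 214]
  ZebIV CGATGATA/7: at [27, 64, 92, 109, 117, 146, 180, 216, 228] ⇒ [4, 34, 71, 99, 116, 124, 153, 187, 223]

Pooled cuts: [4, 17, 26, 34, 43, 53, 61, 71, 84, 99, 107, 116, 124, 137, 145, 153, 169, 187, 195, 214, 223]

Fragments:
  4→17: 13 bp
  17→26: 9 bp
  26→34: 8 bp
  34→43: 9 bp
  43→53: 10 bp
  53→61: 8 bp
  61→71: 10 bp
  71→84: 13 bp
  84→99: 15 bp
  99→107: 8 bp
  107→116: 9 bp
  116→124: 8 bp
  124→137: 13 bp
  137→145: 8 bp
  145→153: 8 bp
  153→169: 16 bp
  169→187: 18 bp
  187→195: 8 bp
  195→214: 19 bp
  214→223: 9 bp
  223→4 (wrap): 231-223+4 = 12 bp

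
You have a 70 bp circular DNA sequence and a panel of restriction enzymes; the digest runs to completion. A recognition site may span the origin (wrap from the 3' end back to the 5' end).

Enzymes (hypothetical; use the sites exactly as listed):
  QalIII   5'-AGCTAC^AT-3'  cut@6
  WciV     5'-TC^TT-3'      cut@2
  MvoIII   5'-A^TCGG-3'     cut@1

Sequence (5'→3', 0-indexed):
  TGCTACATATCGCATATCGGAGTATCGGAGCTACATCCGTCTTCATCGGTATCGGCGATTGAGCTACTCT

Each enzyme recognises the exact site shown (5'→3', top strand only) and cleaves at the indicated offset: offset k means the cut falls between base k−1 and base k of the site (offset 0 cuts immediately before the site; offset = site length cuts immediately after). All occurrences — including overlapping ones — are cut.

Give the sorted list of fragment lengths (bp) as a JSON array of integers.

[4,6,7,8,10,17,18]

Site scan:
  QalIII AGCTACAT/6: at [28] ⇒ [34]
  WciV TCTT/2: at [39, 67] ⇒ [41, 69]
  MvoIII ATCGG/1: at [15, 23, 44, 50] ⇒ [16, 24, 45, 51]

All cut coordinates (distinct, sorted): [16, 24, 34, 41, 45, 51, 69]

Fragment lengths:
  16→24: 8 bp
  24→34: 10 bp
  34→41: 7 bp
  41→45: 4 bp
  45→51: 6 bp
  51→69: 18 bp
  69→16 (wrap): 70-69+16 = 17 bp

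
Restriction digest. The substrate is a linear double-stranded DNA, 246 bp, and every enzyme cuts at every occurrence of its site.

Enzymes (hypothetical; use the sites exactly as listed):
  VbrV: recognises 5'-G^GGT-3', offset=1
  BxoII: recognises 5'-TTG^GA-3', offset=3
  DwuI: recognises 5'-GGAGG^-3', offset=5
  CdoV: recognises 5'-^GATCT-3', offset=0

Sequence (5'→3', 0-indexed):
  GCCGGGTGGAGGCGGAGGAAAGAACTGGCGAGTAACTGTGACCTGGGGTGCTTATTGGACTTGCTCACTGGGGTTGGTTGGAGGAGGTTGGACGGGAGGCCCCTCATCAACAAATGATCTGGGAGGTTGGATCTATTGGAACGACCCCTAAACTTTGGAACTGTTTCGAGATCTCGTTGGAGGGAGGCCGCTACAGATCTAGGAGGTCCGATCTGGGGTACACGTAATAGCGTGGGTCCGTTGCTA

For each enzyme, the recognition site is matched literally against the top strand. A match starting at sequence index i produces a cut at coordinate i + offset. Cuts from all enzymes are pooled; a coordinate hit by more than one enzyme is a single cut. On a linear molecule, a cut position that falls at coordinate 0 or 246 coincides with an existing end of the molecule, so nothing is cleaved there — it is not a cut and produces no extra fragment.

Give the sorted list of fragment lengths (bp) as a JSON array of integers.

[3,3,3,3,4,4,4,4,6,7,8,8,9,9,9,10,11,11,11,12,12,14,16,18,19,28]

Per-enzyme occurrences:
  VbrV GGGT/1: at [3, 45, 70, 215, 233] ⇒ [4, 46, 71, 216, 234]
  BxoII TTGGA/3: at [54, 77, 87, 126, 135, 154, 176] ⇒ [57, 80, 90, 129, 138, 157, 179]
  DwuI GGAGG/5: at [7, 13, 79, 82, 94, 121, 178, 182, 201] ⇒ [12, 18, 84, 87, 99, 126, 183, 187, 206]
  CdoV GATCT/0: at [115, 129, 169, 195, 209] ⇒ [115, 129, 169, 195, 209]

All cut coordinates (distinct, sorted): [4, 12, 18, 46, 57, 71, 80, 84, 87, 90, 99, 115, 126, 129, 138, 157, 169, 179, 183, 187, 195, 206, 209, 216, 234]

Fragments:
  [0,4): 4 bp
  [4,12): 8 bp
  [12,18): 6 bp
  [18,46): 28 bp
  [46,57): 11 bp
  [57,71): 14 bp
  [71,80): 9 bp
  [80,84): 4 bp
  [84,87): 3 bp
  [87,90): 3 bp
  [90,99): 9 bp
  [99,115): 16 bp
  [115,126): 11 bp
  [126,129): 3 bp
  [129,138): 9 bp
  [138,157): 19 bp
  [157,169): 12 bp
  [169,179): 10 bp
  [179,183): 4 bp
  [183,187): 4 bp
  [187,195): 8 bp
  [195,206): 11 bp
  [206,209): 3 bp
  [209,216): 7 bp
  [216,234): 18 bp
  [234,246): 12 bp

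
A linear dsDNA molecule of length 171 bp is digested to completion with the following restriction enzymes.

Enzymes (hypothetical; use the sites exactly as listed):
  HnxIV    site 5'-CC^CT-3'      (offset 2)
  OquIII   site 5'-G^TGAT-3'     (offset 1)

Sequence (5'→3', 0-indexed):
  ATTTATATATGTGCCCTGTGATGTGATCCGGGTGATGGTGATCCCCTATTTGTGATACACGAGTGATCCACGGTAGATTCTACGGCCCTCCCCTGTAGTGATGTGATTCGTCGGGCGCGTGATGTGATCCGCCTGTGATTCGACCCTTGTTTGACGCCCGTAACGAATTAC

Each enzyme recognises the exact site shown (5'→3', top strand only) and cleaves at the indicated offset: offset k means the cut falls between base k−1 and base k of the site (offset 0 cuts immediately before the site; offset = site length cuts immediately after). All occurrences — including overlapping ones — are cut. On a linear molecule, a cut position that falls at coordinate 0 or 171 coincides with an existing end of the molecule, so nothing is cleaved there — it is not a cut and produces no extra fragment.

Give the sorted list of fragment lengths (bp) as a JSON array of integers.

[3,5,5,5,5,6,6,7,7,9,10,11,11,15,16,24,26]

Scan for sites:
  HnxIV CCCT/2: at [13, 43, 85, 90, 143] ⇒ [15, 45, 87, 92, 145]
  OquIII GTGAT/1: at [17, 22, 31, 37, 51, 62, 97, 102, 118, 123, 134] ⇒ [18, 23, 32, 38, 52, 63, 98, 103, 119, 124, 135]

All cut coordinates (distinct, sorted): [15, 18, 23, 32, 38, 45, 52, 63, 87, 92, 98, 103, 119, 124, 135, 145]

Fragment lengths:
  [0,15): 15 bp
  [15,18): 3 bp
  [18,23): 5 bp
  [23,32): 9 bp
  [32,38): 6 bp
  [38,45): 7 bp
  [45,52): 7 bp
  [52,63): 11 bp
  [63,87): 24 bp
  [87,92): 5 bp
  [92,98): 6 bp
  [98,103): 5 bp
  [103,119): 16 bp
  [119,124): 5 bp
  [124,135): 11 bp
  [135,145): 10 bp
  [145,171): 26 bp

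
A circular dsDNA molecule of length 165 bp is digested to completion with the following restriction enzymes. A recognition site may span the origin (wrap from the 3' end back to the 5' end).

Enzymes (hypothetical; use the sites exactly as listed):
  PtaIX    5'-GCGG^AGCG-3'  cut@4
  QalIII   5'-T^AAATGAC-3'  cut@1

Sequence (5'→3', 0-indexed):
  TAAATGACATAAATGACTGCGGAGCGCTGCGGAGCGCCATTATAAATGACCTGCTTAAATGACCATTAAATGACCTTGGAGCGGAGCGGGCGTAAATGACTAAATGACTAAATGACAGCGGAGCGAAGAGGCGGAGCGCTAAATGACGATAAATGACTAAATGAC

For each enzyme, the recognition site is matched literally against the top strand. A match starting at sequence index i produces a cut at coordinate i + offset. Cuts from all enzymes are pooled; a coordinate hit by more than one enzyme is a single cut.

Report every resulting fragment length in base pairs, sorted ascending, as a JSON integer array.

[6,8,8,8,8,9,9,10,10,11,11,12,12,13,13,17]

Scan for sites:
  PtaIX GCGGAGCG/4: at [18, 28, 80, 117, 130] ⇒ [22, 32, 84, 121, 134]
  QalIII TAAATGAC/1: at [0, 9, 42, 55, 66, 92, 100, 108, 139, 149, 157] ⇒ [1, 10, 43, 56, 67, 93, 101, 109, 140, 150, 158]

Pooled cuts: [1, 10, 22, 32, 43, 56, 67, 84, 93, 101, 109, 121, 134, 140, 150, 158]

Fragment lengths:
  1→10: 9 bp
  10→22: 12 bp
  22→32: 10 bp
  32→43: 11 bp
  43→56: 13 bp
  56→67: 11 bp
  67→84: 17 bp
  84→93: 9 bp
  93→101: 8 bp
  101→109: 8 bp
  109→121: 12 bp
  121→134: 13 bp
  134→140: 6 bp
  140→150: 10 bp
  150→158: 8 bp
  158→1 (wrap): 165-158+1 = 8 bp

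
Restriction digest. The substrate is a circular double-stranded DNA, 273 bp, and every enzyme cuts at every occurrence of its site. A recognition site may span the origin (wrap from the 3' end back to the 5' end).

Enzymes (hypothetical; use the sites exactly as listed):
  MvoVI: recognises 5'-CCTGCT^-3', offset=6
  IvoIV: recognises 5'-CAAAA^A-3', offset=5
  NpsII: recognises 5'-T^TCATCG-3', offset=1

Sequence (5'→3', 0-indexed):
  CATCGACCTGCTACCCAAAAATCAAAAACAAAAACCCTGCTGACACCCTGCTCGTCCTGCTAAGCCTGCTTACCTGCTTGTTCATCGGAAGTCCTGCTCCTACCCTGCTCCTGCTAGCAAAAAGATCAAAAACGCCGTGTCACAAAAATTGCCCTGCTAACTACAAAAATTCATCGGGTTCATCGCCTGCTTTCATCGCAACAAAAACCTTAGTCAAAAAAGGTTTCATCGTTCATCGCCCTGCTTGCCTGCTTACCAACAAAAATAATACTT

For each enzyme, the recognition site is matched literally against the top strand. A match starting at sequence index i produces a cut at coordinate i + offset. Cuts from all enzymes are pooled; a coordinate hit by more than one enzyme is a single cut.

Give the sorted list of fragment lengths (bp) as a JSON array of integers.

Site scan:
  MvoVI (CCTGCT, off=6): starts [6, 35, 46, 55, 64, 72, 92, 103, 109, 152, 185, 239, 247] → cuts [12, 41, 52, 61, 70, 78, 98, 109, 115, 158, 191, 245, 253]
  IvoIV (CAAAAA, off=5): starts [15, 22, 28, 117, 126, 142, 163, 201, 214, 259] → cuts [20, 27, 33, 122, 131, 147, 168, 206, 219, 264]
  NpsII (TTCATCG, off=1): starts [80, 169, 178, 191, 224, 231, 271] → cuts [81, 170, 179, 192, 225, 232, 272]

All cut coordinates (distinct, sorted): [12, 20, 27, 33, 41, 52, 61, 70, 78, 81, 98, 109, 115, 122, 131, 147, 158, 168, 170, 179, 191, 192, 206, 219, 225, 232, 245, 253, 264, 272]

Fragments:
  12→20: 8 bp
  20→27: 7 bp
  27→33: 6 bp
  33→41: 8 bp
  41→52: 11 bp
  52→61: 9 bp
  61→70: 9 bp
  70→78: 8 bp
  78→81: 3 bp
  81→98: 17 bp
  98→109: 11 bp
  109→115: 6 bp
  115→122: 7 bp
  122→131: 9 bp
  131→147: 16 bp
  147→158: 11 bp
  158→168: 10 bp
  168→170: 2 bp
  170→179: 9 bp
  179→191: 12 bp
  191→192: 1 bp
  192→206: 14 bp
  206→219: 13 bp
  219→225: 6 bp
  225→232: 7 bp
  232→245: 13 bp
  245→253: 8 bp
  253→264: 11 bp
  264→272: 8 bp
  272→12 (wrap): 273-272+12 = 13 bp

[1,2,3,6,6,6,7,7,7,8,8,8,8,8,9,9,9,9,10,11,11,11,11,12,13,13,13,14,16,17]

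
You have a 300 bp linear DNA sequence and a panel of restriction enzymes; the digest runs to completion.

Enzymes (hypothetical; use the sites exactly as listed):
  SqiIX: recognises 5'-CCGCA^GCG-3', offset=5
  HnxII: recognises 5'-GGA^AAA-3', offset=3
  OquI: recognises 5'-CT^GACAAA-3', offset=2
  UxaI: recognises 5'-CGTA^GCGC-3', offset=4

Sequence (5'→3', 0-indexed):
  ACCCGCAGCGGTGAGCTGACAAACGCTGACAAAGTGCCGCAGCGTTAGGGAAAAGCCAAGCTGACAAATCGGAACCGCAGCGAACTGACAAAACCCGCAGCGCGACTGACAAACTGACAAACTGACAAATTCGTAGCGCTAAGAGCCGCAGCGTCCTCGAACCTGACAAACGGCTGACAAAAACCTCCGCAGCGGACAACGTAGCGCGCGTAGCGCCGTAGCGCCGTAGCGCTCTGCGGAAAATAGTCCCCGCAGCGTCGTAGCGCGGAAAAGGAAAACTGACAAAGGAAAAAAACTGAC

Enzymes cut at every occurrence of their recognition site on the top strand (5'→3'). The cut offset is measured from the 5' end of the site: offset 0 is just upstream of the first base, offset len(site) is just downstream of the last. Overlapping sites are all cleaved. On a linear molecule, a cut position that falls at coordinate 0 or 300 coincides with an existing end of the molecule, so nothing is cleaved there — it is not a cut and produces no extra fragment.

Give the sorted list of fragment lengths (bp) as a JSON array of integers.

[5,6,7,7,7,8,8,8,8,8,8,9,9,10,10,10,11,11,11,12,12,12,13,14,14,14,15,16,17]

Per-enzyme occurrences:
  SqiIX (CCGCAGCG, off=5): starts [2, 36, 74, 94, 145, 186, 249] → cuts [7, 41, 79, 99, 150, 191, 254]
  HnxII (GGAAAA, off=3): starts [48, 237, 266, 272, 286] → cuts [51, 240, 269, 275, 289]
  OquI (CTGACAAA, off=2): starts [15, 25, 60, 84, 105, 113, 121, 162, 173, 278] → cuts [17, 27, 62, 86, 107, 115, 123, 164, 175, 280]
  UxaI (CGTAGCGC, off=4): starts [131, 199, 208, 216, 224, 258] → cuts [135, 203, 212, 220, 228, 262]

Pooled cuts: [7, 17, 27, 41, 51, 62, 79, 86, 99, 107, 115, 123, 135, 150, 164, 175, 191, 203, 212, 220, 228, 240, 254, 262, 269, 275, 280, 289]

Fragment lengths:
  [0,7): 7 bp
  [7,17): 10 bp
  [17,27): 10 bp
  [27,41): 14 bp
  [41,51): 10 bp
  [51,62): 11 bp
  [62,79): 17 bp
  [79,86): 7 bp
  [86,99): 13 bp
  [99,107): 8 bp
  [107,115): 8 bp
  [115,123): 8 bp
  [123,135): 12 bp
  [135,150): 15 bp
  [150,164): 14 bp
  [164,175): 11 bp
  [175,191): 16 bp
  [191,203): 12 bp
  [203,212): 9 bp
  [212,220): 8 bp
  [220,228): 8 bp
  [228,240): 12 bp
  [240,254): 14 bp
  [254,262): 8 bp
  [262,269): 7 bp
  [269,275): 6 bp
  [275,280): 5 bp
  [280,289): 9 bp
  [289,300): 11 bp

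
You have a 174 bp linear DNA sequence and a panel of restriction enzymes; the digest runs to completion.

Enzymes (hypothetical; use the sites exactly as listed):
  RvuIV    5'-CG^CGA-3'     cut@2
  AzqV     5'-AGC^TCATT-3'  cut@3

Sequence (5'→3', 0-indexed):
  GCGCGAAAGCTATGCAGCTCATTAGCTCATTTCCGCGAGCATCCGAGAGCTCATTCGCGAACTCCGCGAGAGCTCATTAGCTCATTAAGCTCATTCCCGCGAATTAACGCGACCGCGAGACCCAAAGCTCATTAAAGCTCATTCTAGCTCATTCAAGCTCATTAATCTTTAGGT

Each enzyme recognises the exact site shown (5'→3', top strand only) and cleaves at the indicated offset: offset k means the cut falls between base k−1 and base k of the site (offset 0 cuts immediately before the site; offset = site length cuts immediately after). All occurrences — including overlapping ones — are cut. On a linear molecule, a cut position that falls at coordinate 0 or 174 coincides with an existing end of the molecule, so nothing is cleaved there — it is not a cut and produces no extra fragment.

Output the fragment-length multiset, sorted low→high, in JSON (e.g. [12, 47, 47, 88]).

[3,6,7,7,8,8,9,9,9,9,10,10,10,10,13,15,15,16]

Scan for sites:
  RvuIV (CGCGA, off=2): starts [1, 33, 55, 64, 97, 107, 113] → cuts [3, 35, 57, 66, 99, 109, 115]
  AzqV (AGCTCATT, off=3): starts [15, 23, 47, 70, 78, 87, 125, 135, 145, 155] → cuts [18, 26, 50, 73, 81, 90, 128, 138, 148, 158]

Pooled cuts: [3, 18, 26, 35, 50, 57, 66, 73, 81, 90, 99, 109, 115, 128, 138, 148, 158]

Fragments:
  [0,3): 3 bp
  [3,18): 15 bp
  [18,26): 8 bp
  [26,35): 9 bp
  [35,50): 15 bp
  [50,57): 7 bp
  [57,66): 9 bp
  [66,73): 7 bp
  [73,81): 8 bp
  [81,90): 9 bp
  [90,99): 9 bp
  [99,109): 10 bp
  [109,115): 6 bp
  [115,128): 13 bp
  [128,138): 10 bp
  [138,148): 10 bp
  [148,158): 10 bp
  [158,174): 16 bp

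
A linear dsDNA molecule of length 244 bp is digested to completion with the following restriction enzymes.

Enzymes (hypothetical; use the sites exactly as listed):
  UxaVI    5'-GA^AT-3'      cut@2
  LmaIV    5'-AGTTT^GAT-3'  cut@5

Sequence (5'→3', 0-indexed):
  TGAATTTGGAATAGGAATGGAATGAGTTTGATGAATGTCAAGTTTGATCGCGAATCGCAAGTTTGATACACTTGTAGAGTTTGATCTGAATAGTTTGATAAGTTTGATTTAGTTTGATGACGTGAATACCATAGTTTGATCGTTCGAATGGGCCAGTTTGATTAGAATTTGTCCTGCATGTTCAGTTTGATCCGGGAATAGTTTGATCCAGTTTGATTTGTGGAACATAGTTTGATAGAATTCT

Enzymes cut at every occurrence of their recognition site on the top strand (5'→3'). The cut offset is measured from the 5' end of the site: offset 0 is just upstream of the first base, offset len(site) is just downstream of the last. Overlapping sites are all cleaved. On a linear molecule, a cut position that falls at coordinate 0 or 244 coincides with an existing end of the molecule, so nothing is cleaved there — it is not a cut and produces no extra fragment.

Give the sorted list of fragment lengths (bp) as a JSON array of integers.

Scan for sites:
  UxaVI (GAAT, off=2): starts [1, 8, 14, 19, 32, 51, 87, 123, 145, 164, 195, 237] → cuts [3, 10, 16, 21, 34, 53, 89, 125, 147, 166, 197, 239]
  LmaIV (AGTTTGAT, off=5): starts [24, 40, 59, 77, 91, 100, 110, 132, 154, 183, 199, 209, 228] → cuts [29, 45, 64, 82, 96, 105, 115, 137, 159, 188, 204, 214, 233]

Pooled cuts: [3, 10, 16, 21, 29, 34, 45, 53, 64, 82, 89, 96, 105, 115, 125, 137, 147, 159, 166, 188, 197, 204, 214, 233, 239]

Fragments:
  [0,3): 3 bp
  [3,10): 7 bp
  [10,16): 6 bp
  [16,21): 5 bp
  [21,29): 8 bp
  [29,34): 5 bp
  [34,45): 11 bp
  [45,53): 8 bp
  [53,64): 11 bp
  [64,82): 18 bp
  [82,89): 7 bp
  [89,96): 7 bp
  [96,105): 9 bp
  [105,115): 10 bp
  [115,125): 10 bp
  [125,137): 12 bp
  [137,147): 10 bp
  [147,159): 12 bp
  [159,166): 7 bp
  [166,188): 22 bp
  [188,197): 9 bp
  [197,204): 7 bp
  [204,214): 10 bp
  [214,233): 19 bp
  [233,239): 6 bp
  [239,244): 5 bp

[3,5,5,5,6,6,7,7,7,7,7,8,8,9,9,10,10,10,10,11,11,12,12,18,19,22]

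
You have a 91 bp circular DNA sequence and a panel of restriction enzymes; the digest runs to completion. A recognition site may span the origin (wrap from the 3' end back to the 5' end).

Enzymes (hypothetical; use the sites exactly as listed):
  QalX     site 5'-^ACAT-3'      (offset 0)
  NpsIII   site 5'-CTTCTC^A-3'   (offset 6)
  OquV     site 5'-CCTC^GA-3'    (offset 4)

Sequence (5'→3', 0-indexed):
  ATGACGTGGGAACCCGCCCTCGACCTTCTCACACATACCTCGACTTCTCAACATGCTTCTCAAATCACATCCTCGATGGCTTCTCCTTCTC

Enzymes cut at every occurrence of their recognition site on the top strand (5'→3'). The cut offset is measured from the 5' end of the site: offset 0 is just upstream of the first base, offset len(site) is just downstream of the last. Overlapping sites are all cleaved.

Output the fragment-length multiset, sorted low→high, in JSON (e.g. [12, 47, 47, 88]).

Site scan:
  QalX (ACAT, off=0): starts [32, 50, 66] → cuts [32, 50, 66]
  NpsIII (CTTCTCA, off=6): starts [24, 43, 55, 85] → cuts [0, 30, 49, 61]
  OquV (CCTCGA, off=4): starts [17, 37, 70] → cuts [21, 41, 74]

Pooled cuts: [0, 21, 30, 32, 41, 49, 50, 61, 66, 74]

Fragment lengths:
  0→21: 21 bp
  21→30: 9 bp
  30→32: 2 bp
  32→41: 9 bp
  41→49: 8 bp
  49→50: 1 bp
  50→61: 11 bp
  61→66: 5 bp
  66→74: 8 bp
  74→0 (wrap): 91-74+0 = 17 bp

[1,2,5,8,8,9,9,11,17,21]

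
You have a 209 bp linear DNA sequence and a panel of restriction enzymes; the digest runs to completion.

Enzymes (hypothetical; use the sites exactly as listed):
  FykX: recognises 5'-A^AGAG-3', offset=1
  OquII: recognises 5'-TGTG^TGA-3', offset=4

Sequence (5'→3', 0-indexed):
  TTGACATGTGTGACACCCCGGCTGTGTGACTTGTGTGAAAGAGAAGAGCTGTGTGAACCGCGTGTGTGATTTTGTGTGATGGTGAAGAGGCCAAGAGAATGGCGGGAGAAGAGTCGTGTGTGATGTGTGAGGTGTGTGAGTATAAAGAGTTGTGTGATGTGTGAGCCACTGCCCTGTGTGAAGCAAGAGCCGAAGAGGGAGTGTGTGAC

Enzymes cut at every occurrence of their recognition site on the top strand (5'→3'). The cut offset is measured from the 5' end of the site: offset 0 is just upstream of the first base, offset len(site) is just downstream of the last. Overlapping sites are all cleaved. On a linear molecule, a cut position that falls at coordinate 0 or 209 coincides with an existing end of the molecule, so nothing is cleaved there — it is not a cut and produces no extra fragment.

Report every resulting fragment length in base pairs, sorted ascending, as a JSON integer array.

[4,4,5,7,7,7,8,8,9,9,9,9,9,9,10,10,11,12,13,16,16,17]

Scan for sites:
  FykX AAGAG/1: at [38, 43, 84, 92, 108, 144, 184, 192] ⇒ [39, 44, 85, 93, 109, 145, 185, 193]
  OquII TGTGTGA/4: at [6, 22, 31, 49, 62, 72, 116, 123, 132, 150, 157, 174, 201] ⇒ [10, 26, 35, 53, 66, 76, 120, 127, 136, 154, 161, 178, 205]

All cut coordinates (distinct, sorted): [10, 26, 35, 39, 44, 53, 66, 76, 85, 93, 109, 120, 127, 136, 145, 154, 161, 178, 185, 193, 205]

Fragment lengths:
  [0,10): 10 bp
  [10,26): 16 bp
  [26,35): 9 bp
  [35,39): 4 bp
  [39,44): 5 bp
  [44,53): 9 bp
  [53,66): 13 bp
  [66,76): 10 bp
  [76,85): 9 bp
  [85,93): 8 bp
  [93,109): 16 bp
  [109,120): 11 bp
  [120,127): 7 bp
  [127,136): 9 bp
  [136,145): 9 bp
  [145,154): 9 bp
  [154,161): 7 bp
  [161,178): 17 bp
  [178,185): 7 bp
  [185,193): 8 bp
  [193,205): 12 bp
  [205,209): 4 bp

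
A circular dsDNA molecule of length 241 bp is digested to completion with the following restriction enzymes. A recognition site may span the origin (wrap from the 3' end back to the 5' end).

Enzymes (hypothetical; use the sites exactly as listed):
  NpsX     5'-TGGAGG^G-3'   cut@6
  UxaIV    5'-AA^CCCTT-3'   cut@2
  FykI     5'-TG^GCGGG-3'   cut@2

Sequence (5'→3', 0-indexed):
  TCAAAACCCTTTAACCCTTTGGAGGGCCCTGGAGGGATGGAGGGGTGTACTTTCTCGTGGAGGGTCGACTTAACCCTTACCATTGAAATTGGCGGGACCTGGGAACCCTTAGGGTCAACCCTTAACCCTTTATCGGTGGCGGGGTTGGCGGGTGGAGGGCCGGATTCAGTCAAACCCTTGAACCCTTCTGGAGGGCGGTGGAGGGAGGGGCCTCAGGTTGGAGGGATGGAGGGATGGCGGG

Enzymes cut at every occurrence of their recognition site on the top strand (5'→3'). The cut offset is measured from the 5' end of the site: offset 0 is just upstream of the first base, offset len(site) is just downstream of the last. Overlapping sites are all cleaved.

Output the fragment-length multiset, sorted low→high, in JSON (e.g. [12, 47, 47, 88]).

[4,7,8,8,8,8,9,10,10,10,11,11,11,12,13,13,14,16,18,20,20]

Per-enzyme occurrences:
  NpsX TGGAGGG/6: at [19, 29, 37, 57, 152, 188, 198, 218, 226] ⇒ [25, 35, 43, 63, 158, 194, 204, 224, 232]
  UxaIV AACCCTT/2: at [4, 12, 71, 103, 116, 123, 172, 180] ⇒ [6, 14, 73, 105, 118, 125, 174, 182]
  FykI TGGCGGG/2: at [89, 136, 145, 234] ⇒ [91, 138, 147, 236]

Pooled cuts: [6, 14, 25, 35, 43, 63, 73, 91, 105, 118, 125, 138, 147, 158, 174, 182, 194, 204, 224, 232, 236]

Fragments:
  6→14: 8 bp
  14→25: 11 bp
  25→35: 10 bp
  35→43: 8 bp
  43→63: 20 bp
  63→73: 10 bp
  73→91: 18 bp
  91→105: 14 bp
  105→118: 13 bp
  118→125: 7 bp
  125→138: 13 bp
  138→147: 9 bp
  147→158: 11 bp
  158→174: 16 bp
  174→182: 8 bp
  182→194: 12 bp
  194→204: 10 bp
  204→224: 20 bp
  224→232: 8 bp
  232→236: 4 bp
  236→6 (wrap): 241-236+6 = 11 bp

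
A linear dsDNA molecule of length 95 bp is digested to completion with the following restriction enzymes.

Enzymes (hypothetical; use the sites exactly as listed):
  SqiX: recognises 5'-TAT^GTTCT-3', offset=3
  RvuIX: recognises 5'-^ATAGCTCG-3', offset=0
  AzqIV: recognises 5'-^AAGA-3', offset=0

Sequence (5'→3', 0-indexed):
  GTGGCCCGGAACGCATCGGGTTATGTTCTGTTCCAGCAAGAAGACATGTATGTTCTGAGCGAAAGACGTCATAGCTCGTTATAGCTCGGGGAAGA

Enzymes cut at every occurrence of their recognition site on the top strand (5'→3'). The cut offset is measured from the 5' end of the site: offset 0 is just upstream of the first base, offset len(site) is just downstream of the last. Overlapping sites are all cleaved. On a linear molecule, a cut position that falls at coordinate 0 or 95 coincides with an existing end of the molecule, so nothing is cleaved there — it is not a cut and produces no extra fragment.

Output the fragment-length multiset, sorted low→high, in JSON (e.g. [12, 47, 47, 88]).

Site scan:
  SqiX TATGTTCT/3: at [21, 48] ⇒ [24, 51]
  RvuIX ATAGCTCG/0: at [70, 80] ⇒ [70, 80]
  AzqIV AAGA/0: at [37, 40, 62, 91] ⇒ [37, 40, 62, 91]

Pooled cuts: [24, 37, 40, 51, 62, 70, 80, 91]

Fragments:
  [0,24): 24 bp
  [24,37): 13 bp
  [37,40): 3 bp
  [40,51): 11 bp
  [51,62): 11 bp
  [62,70): 8 bp
  [70,80): 10 bp
  [80,91): 11 bp
  [91,95): 4 bp

[3,4,8,10,11,11,11,13,24]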